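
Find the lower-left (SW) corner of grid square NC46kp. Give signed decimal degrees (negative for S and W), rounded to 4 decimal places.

-63.3750, 88.8333

Field N=13, C=2: +13·20° lon, +2·10° lat → SW at lon 80°, lat -70°.
Square 4, 6: +4·2° lon, +6·1° lat → SW at lon 88°, lat -64°.
Subsquare k=10, p=15: +10·0.0833333° lon, +15·0.0416667° lat → SW at lon 88.8333°, lat -63.375°.
latitude -63.3750, longitude 88.8333.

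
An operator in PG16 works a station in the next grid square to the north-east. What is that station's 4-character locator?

PG27

Longitude square 1; +1 → 2.
Latitude square 6; +1 → 7.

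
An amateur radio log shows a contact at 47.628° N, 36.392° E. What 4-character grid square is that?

Offset from 180°W / 90°S: lon 216.39°, lat 137.63°.
Field: lon ⌊216.39/20⌋ = 10 → K; lat ⌊137.63/10⌋ = 13 → N.
Square: lon ⌊16.39/2⌋ = 8; lat ⌊7.63/1⌋ = 7.

KN87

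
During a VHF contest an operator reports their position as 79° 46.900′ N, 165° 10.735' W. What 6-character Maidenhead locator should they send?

AQ79js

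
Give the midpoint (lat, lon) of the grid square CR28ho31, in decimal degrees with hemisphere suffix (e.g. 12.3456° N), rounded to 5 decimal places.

Field C=2, R=17: +2·20° lon, +17·10° lat → SW at lon -140°, lat 80°.
Square 2, 8: +2·2° lon, +8·1° lat → SW at lon -136°, lat 88°.
Subsquare h=7, o=14: +7·0.0833333° lon, +14·0.0416667° lat → SW at lon -135.417°, lat 88.5833°.
Extended square 3, 1: +3·0.00833333° lon, +1·0.00416667° lat → SW at lon -135.392°, lat 88.5875°.
Cell spans 0.00833333° lon × 0.00416667° lat. Centre is SW corner plus half of each.
latitude 88.58958° N, longitude 135.38750° W.

88.58958° N, 135.38750° W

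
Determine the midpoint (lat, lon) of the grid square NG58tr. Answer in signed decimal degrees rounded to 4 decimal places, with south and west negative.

Field N=13, G=6: +13·20° lon, +6·10° lat → SW at lon 80°, lat -30°.
Square 5, 8: +5·2° lon, +8·1° lat → SW at lon 90°, lat -22°.
Subsquare t=19, r=17: +19·0.0833333° lon, +17·0.0416667° lat → SW at lon 91.5833°, lat -21.2917°.
Cell spans 0.0833333° lon × 0.0416667° lat. Centre is SW corner plus half of each.
latitude -21.2708, longitude 91.6250.

-21.2708, 91.6250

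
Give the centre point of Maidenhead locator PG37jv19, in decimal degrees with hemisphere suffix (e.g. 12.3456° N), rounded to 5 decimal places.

Field P=15, G=6: +15·20° lon, +6·10° lat → SW at lon 120°, lat -30°.
Square 3, 7: +3·2° lon, +7·1° lat → SW at lon 126°, lat -23°.
Subsquare j=9, v=21: +9·0.0833333° lon, +21·0.0416667° lat → SW at lon 126.75°, lat -22.125°.
Extended square 1, 9: +1·0.00833333° lon, +9·0.00416667° lat → SW at lon 126.758°, lat -22.0875°.
Cell spans 0.00833333° lon × 0.00416667° lat. Centre is SW corner plus half of each.
latitude 22.08542° S, longitude 126.76250° E.

22.08542° S, 126.76250° E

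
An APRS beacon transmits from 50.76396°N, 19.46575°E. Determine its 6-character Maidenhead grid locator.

Add 180° to longitude and 90° to latitude: 199.4658, 140.7640.
Field: lon ⌊199.4658/20⌋ = 9 → J; lat ⌊140.7640/10⌋ = 14 → O.
Square: lon ⌊19.4658/2⌋ = 9; lat ⌊0.7640/1⌋ = 0.
Subsquare: lon ⌊1.4658/0.0833333⌋ = 17 → r; lat ⌊0.7640/0.0416667⌋ = 18 → s.

JO90rs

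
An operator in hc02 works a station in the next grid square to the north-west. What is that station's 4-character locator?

Longitude square 0; −1 → -1, wraps to 9, carry into field.
Longitude field H = 7; −1 → 6 = G.
Latitude square 2; +1 → 3.

GC93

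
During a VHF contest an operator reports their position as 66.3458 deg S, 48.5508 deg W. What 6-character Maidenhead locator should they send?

GC53rp

Offset from 180°W / 90°S: lon 131.4492°, lat 23.6542°.
Field: 131.4492/20 → 6 → G, 23.6542/10 → 2 → C; chars GC.
Square: 11.4492/2 → 5, 3.6542/1 → 3; chars 53.
Subsquare: 1.4492/0.0833333 → 17 → r, 0.6542/0.0416667 → 15 → p; chars rp.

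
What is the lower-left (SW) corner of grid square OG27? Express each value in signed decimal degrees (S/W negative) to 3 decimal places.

Field O=14, G=6: +14·20° lon, +6·10° lat → SW at lon 100°, lat -30°.
Square 2, 7: +2·2° lon, +7·1° lat → SW at lon 104°, lat -23°.
latitude -23.000, longitude 104.000.

-23.000, 104.000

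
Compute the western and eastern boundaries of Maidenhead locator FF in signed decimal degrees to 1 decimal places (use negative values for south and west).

-80.0, -60.0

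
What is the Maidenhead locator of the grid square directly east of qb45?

QB55

Longitude square 4; +1 → 5.
The latitude characters are unchanged.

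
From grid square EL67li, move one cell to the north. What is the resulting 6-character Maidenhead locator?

EL67lj

Latitude subsquare i = 8; +1 → 9 = j.
The longitude characters are unchanged.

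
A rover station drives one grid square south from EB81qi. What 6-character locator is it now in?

EB81qh

Latitude subsquare i = 8; −1 → 7 = h.
The longitude characters are unchanged.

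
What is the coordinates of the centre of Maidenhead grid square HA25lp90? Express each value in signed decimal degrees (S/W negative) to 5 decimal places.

Field H=7, A=0: +7·20° lon, +0·10° lat → SW at lon -40°, lat -90°.
Square 2, 5: +2·2° lon, +5·1° lat → SW at lon -36°, lat -85°.
Subsquare l=11, p=15: +11·0.0833333° lon, +15·0.0416667° lat → SW at lon -35.0833°, lat -84.375°.
Extended square 9, 0: +9·0.00833333° lon, +0·0.00416667° lat → SW at lon -35.0083°, lat -84.375°.
Cell spans 0.00833333° lon × 0.00416667° lat. Centre is SW corner plus half of each.
latitude -84.37292, longitude -35.00417.

-84.37292, -35.00417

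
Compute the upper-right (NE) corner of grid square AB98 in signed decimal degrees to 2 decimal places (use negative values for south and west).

-71.00, -160.00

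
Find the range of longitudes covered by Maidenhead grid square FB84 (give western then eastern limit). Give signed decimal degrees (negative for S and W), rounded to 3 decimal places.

-64.000, -62.000

Field F=5, B=1: +5·20° lon, +1·10° lat → SW at lon -80°, lat -80°.
Square 8, 4: +8·2° lon, +4·1° lat → SW at lon -64°, lat -76°.
Cell spans 2° lon × 1° lat.
west -64.000, east -62.000.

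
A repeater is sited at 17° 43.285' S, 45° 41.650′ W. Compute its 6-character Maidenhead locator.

GH72dg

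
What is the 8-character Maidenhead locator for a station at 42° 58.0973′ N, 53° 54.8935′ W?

Shift to the Maidenhead origin (180°W, 90°S): lon 126.08511, lat 132.96829.
Field (20°×10°, letters A–R): lon ⌊126.08511/20⌋ = 6 → G; lat ⌊132.96829/10⌋ = 13 → N.
Square (2°×1°, digits 0–9): lon ⌊6.08511/2⌋ = 3; lat ⌊2.96829/1⌋ = 2.
Subsquare (5′×2.5′, letters a–x): lon ⌊0.08511/0.0833333⌋ = 1 → b; lat ⌊0.96829/0.0416667⌋ = 23 → x.
Extended square (30″×15″, digits 0–9): lon ⌊0.00177/0.00833333⌋ = 0; lat ⌊0.00996/0.00416667⌋ = 2.

GN32bx02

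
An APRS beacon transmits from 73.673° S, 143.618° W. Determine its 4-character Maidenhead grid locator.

BB86

Shift to the Maidenhead origin (180°W, 90°S): lon 36.38, lat 16.33.
Field: 36.38/20 → 1 → B, 16.33/10 → 1 → B; chars BB.
Square: 16.38/2 → 8, 6.33/1 → 6; chars 86.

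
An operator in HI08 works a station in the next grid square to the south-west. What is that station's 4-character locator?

GI97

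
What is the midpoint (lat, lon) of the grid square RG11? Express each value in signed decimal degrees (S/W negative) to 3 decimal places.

Field R=17, G=6: +17·20° lon, +6·10° lat → SW at lon 160°, lat -30°.
Square 1, 1: +1·2° lon, +1·1° lat → SW at lon 162°, lat -29°.
Cell spans 2° lon × 1° lat. Centre is SW corner plus half of each.
latitude -28.500, longitude 163.000.

-28.500, 163.000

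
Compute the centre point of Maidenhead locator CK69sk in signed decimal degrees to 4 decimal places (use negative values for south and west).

19.4375, -126.4583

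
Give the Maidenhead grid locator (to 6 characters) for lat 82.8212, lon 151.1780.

QR52ot

Add 180° to longitude and 90° to latitude: 331.1780, 172.8212.
Field: lon ⌊331.1780/20⌋ = 16 → Q; lat ⌊172.8212/10⌋ = 17 → R.
Square: lon ⌊11.1780/2⌋ = 5; lat ⌊2.8212/1⌋ = 2.
Subsquare: lon ⌊1.1780/0.0833333⌋ = 14 → o; lat ⌊0.8212/0.0416667⌋ = 19 → t.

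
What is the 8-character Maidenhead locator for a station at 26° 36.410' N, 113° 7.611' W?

DL36ko45

Shift to the Maidenhead origin (180°W, 90°S): lon 66.87315, lat 116.60683.
Field: 66.87315/20 → 3 → D, 116.60683/10 → 11 → L; chars DL.
Square: 6.87315/2 → 3, 6.60683/1 → 6; chars 36.
Subsquare: 0.87315/0.0833333 → 10 → k, 0.60683/0.0416667 → 14 → o; chars ko.
Extended square: 0.03982/0.00833333 → 4, 0.02350/0.00416667 → 5; chars 45.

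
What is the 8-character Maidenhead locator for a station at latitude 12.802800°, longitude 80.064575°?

NK02at72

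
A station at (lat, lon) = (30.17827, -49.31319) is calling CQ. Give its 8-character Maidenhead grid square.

Shift to the Maidenhead origin (180°W, 90°S): lon 130.68681, lat 120.17827.
Field: 130.68681/20 → 6 → G, 120.17827/10 → 12 → M; chars GM.
Square: 10.68681/2 → 5, 0.17827/1 → 0; chars 50.
Subsquare: 0.68681/0.0833333 → 8 → i, 0.17827/0.0416667 → 4 → e; chars ie.
Extended square: 0.02014/0.00833333 → 2, 0.01160/0.00416667 → 2; chars 22.

GM50ie22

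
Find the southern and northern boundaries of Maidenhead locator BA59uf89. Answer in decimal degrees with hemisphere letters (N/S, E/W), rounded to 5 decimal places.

80.75417° S, 80.75000° S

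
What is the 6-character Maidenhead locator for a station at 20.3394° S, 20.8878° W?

Offset from 180°W / 90°S: lon 159.1122°, lat 69.6606°.
Field: 159.1122/20 → 7 → H, 69.6606/10 → 6 → G; chars HG.
Square: 19.1122/2 → 9, 9.6606/1 → 9; chars 99.
Subsquare: 1.1122/0.0833333 → 13 → n, 0.6606/0.0416667 → 15 → p; chars np.

HG99np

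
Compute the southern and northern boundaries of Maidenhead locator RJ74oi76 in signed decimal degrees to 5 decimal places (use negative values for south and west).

4.35833, 4.36250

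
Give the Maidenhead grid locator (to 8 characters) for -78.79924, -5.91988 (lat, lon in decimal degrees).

Shift to the Maidenhead origin (180°W, 90°S): lon 174.08012, lat 11.20076.
Field (20°×10°, letters A–R): 174.08012/20 → 8 → I, 11.20076/10 → 1 → B; chars IB.
Square (2°×1°, digits 0–9): 14.08012/2 → 7, 1.20076/1 → 1; chars 71.
Subsquare (5′×2.5′, letters a–x): 0.08012/0.0833333 → 0 → a, 0.20076/0.0416667 → 4 → e; chars ae.
Extended square (30″×15″, digits 0–9): 0.08012/0.00833333 → 9, 0.03409/0.00416667 → 8; chars 98.

IB71ae98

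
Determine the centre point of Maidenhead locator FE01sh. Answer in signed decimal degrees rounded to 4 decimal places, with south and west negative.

-48.6875, -78.4583

Field F=5, E=4: +5·20° lon, +4·10° lat → SW at lon -80°, lat -50°.
Square 0, 1: +0·2° lon, +1·1° lat → SW at lon -80°, lat -49°.
Subsquare s=18, h=7: +18·0.0833333° lon, +7·0.0416667° lat → SW at lon -78.5°, lat -48.7083°.
Cell spans 0.0833333° lon × 0.0416667° lat. Centre is SW corner plus half of each.
latitude -48.6875, longitude -78.4583.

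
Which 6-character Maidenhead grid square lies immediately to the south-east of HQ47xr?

HQ57aq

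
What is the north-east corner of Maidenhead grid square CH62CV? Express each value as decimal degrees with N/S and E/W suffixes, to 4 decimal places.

Field C=2, H=7: +2·20° lon, +7·10° lat → SW at lon -140°, lat -20°.
Square 6, 2: +6·2° lon, +2·1° lat → SW at lon -128°, lat -18°.
Subsquare c=2, v=21: +2·0.0833333° lon, +21·0.0416667° lat → SW at lon -127.833°, lat -17.125°.
Cell spans 0.0833333° lon × 0.0416667° lat. NE corner is SW corner plus one full cell.
latitude 17.0833° S, longitude 127.7500° W.

17.0833° S, 127.7500° W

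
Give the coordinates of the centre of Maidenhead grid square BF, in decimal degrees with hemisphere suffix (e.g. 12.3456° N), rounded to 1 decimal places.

35.0° S, 150.0° W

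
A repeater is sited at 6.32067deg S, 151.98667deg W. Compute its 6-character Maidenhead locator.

BI43aq

Add 180° to longitude and 90° to latitude: 28.0133, 83.6793.
Field: lon ⌊28.0133/20⌋ = 1 → B; lat ⌊83.6793/10⌋ = 8 → I.
Square: lon ⌊8.0133/2⌋ = 4; lat ⌊3.6793/1⌋ = 3.
Subsquare: lon ⌊0.0133/0.0833333⌋ = 0 → a; lat ⌊0.6793/0.0416667⌋ = 16 → q.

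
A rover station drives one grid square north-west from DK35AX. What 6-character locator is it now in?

DK26xa

Longitude subsquare a = 0; −1 → -1, wraps to 23 = x, carry into square.
Longitude square 3; −1 → 2.
Latitude subsquare x = 23; +1 → 24, wraps to 0 = a, carry into square.
Latitude square 5; +1 → 6.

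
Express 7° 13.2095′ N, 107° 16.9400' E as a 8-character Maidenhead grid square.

OJ37pf32

Add 180° to longitude and 90° to latitude: 287.28233, 97.22016.
Field (20°×10°, letters A–R): 287.28233/20 → 14 → O, 97.22016/10 → 9 → J; chars OJ.
Square (2°×1°, digits 0–9): 7.28233/2 → 3, 7.22016/1 → 7; chars 37.
Subsquare (5′×2.5′, letters a–x): 1.28233/0.0833333 → 15 → p, 0.22016/0.0416667 → 5 → f; chars pf.
Extended square (30″×15″, digits 0–9): 0.03233/0.00833333 → 3, 0.01182/0.00416667 → 2; chars 32.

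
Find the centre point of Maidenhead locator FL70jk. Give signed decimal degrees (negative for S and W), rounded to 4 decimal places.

20.4375, -65.2083

Field F=5, L=11: +5·20° lon, +11·10° lat → SW at lon -80°, lat 20°.
Square 7, 0: +7·2° lon, +0·1° lat → SW at lon -66°, lat 20°.
Subsquare j=9, k=10: +9·0.0833333° lon, +10·0.0416667° lat → SW at lon -65.25°, lat 20.4167°.
Cell spans 0.0833333° lon × 0.0416667° lat. Centre is SW corner plus half of each.
latitude 20.4375, longitude -65.2083.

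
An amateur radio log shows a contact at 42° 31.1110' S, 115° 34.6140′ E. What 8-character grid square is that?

Offset from 180°W / 90°S: lon 295.57690°, lat 47.48148°.
Field: 295.57690/20 → 14 → O, 47.48148/10 → 4 → E; chars OE.
Square: 15.57690/2 → 7, 7.48148/1 → 7; chars 77.
Subsquare: 1.57690/0.0833333 → 18 → s, 0.48148/0.0416667 → 11 → l; chars sl.
Extended square: 0.07690/0.00833333 → 9, 0.02315/0.00416667 → 5; chars 95.

OE77sl95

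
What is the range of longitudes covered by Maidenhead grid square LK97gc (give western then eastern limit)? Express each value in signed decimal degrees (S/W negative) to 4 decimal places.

Field L=11, K=10: +11·20° lon, +10·10° lat → SW at lon 40°, lat 10°.
Square 9, 7: +9·2° lon, +7·1° lat → SW at lon 58°, lat 17°.
Subsquare g=6, c=2: +6·0.0833333° lon, +2·0.0416667° lat → SW at lon 58.5°, lat 17.0833°.
Cell spans 0.0833333° lon × 0.0416667° lat.
west 58.5000, east 58.5833.

58.5000, 58.5833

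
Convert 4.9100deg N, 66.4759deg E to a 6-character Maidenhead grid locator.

MJ34fv

Shift to the Maidenhead origin (180°W, 90°S): lon 246.4759, lat 94.9100.
Field (20°×10°, letters A–R): 246.4759/20 → 12 → M, 94.9100/10 → 9 → J; chars MJ.
Square (2°×1°, digits 0–9): 6.4759/2 → 3, 4.9100/1 → 4; chars 34.
Subsquare (5′×2.5′, letters a–x): 0.4759/0.0833333 → 5 → f, 0.9100/0.0416667 → 21 → v; chars fv.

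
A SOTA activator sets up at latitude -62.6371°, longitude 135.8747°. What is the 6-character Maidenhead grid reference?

Offset from 180°W / 90°S: lon 315.8747°, lat 27.3629°.
Field: lon ⌊315.8747/20⌋ = 15 → P; lat ⌊27.3629/10⌋ = 2 → C.
Square: lon ⌊15.8747/2⌋ = 7; lat ⌊7.3629/1⌋ = 7.
Subsquare: lon ⌊1.8747/0.0833333⌋ = 22 → w; lat ⌊0.3629/0.0416667⌋ = 8 → i.

PC77wi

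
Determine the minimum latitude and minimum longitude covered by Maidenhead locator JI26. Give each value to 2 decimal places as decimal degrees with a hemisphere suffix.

4.00° S, 4.00° E

Field J=9, I=8: +9·20° lon, +8·10° lat → SW at lon 0°, lat -10°.
Square 2, 6: +2·2° lon, +6·1° lat → SW at lon 4°, lat -4°.
latitude 4.00° S, longitude 4.00° E.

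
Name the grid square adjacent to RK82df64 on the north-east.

Longitude extended square 6; +1 → 7.
Latitude extended square 4; +1 → 5.

RK82df75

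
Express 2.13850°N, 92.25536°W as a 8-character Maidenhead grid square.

EJ32ud93

Add 180° to longitude and 90° to latitude: 87.74464, 92.13850.
Field: lon ⌊87.74464/20⌋ = 4 → E; lat ⌊92.13850/10⌋ = 9 → J.
Square: lon ⌊7.74464/2⌋ = 3; lat ⌊2.13850/1⌋ = 2.
Subsquare: lon ⌊1.74464/0.0833333⌋ = 20 → u; lat ⌊0.13850/0.0416667⌋ = 3 → d.
Extended square: lon ⌊0.07797/0.00833333⌋ = 9; lat ⌊0.01350/0.00416667⌋ = 3.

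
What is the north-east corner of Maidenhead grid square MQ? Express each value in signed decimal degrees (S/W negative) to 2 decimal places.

Field M=12, Q=16: +12·20° lon, +16·10° lat → SW at lon 60°, lat 70°.
Cell spans 20° lon × 10° lat. NE corner is SW corner plus one full cell.
latitude 80.00, longitude 80.00.

80.00, 80.00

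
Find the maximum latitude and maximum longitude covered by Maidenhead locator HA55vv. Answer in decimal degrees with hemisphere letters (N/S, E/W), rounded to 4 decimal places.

Field H=7, A=0: +7·20° lon, +0·10° lat → SW at lon -40°, lat -90°.
Square 5, 5: +5·2° lon, +5·1° lat → SW at lon -30°, lat -85°.
Subsquare v=21, v=21: +21·0.0833333° lon, +21·0.0416667° lat → SW at lon -28.25°, lat -84.125°.
Cell spans 0.0833333° lon × 0.0416667° lat. NE corner is SW corner plus one full cell.
latitude 84.0833° S, longitude 28.1667° W.

84.0833° S, 28.1667° W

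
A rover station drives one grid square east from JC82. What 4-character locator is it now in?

JC92

Longitude square 8; +1 → 9.
The latitude characters are unchanged.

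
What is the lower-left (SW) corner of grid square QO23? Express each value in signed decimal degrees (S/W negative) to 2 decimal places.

53.00, 144.00

Field Q=16, O=14: +16·20° lon, +14·10° lat → SW at lon 140°, lat 50°.
Square 2, 3: +2·2° lon, +3·1° lat → SW at lon 144°, lat 53°.
latitude 53.00, longitude 144.00.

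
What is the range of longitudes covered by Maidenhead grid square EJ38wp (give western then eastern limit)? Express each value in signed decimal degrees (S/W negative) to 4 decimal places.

-92.1667, -92.0833

Field E=4, J=9: +4·20° lon, +9·10° lat → SW at lon -100°, lat 0°.
Square 3, 8: +3·2° lon, +8·1° lat → SW at lon -94°, lat 8°.
Subsquare w=22, p=15: +22·0.0833333° lon, +15·0.0416667° lat → SW at lon -92.1667°, lat 8.625°.
Cell spans 0.0833333° lon × 0.0416667° lat.
west -92.1667, east -92.0833.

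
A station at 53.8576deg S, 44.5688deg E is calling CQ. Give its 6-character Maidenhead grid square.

LD26gd

Add 180° to longitude and 90° to latitude: 224.5688, 36.1424.
Field (20°×10°, letters A–R): lon ⌊224.5688/20⌋ = 11 → L; lat ⌊36.1424/10⌋ = 3 → D.
Square (2°×1°, digits 0–9): lon ⌊4.5688/2⌋ = 2; lat ⌊6.1424/1⌋ = 6.
Subsquare (5′×2.5′, letters a–x): lon ⌊0.5688/0.0833333⌋ = 6 → g; lat ⌊0.1424/0.0416667⌋ = 3 → d.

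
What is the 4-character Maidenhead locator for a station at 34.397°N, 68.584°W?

FM54

Shift to the Maidenhead origin (180°W, 90°S): lon 111.42, lat 124.40.
Field: lon ⌊111.42/20⌋ = 5 → F; lat ⌊124.40/10⌋ = 12 → M.
Square: lon ⌊11.42/2⌋ = 5; lat ⌊4.40/1⌋ = 4.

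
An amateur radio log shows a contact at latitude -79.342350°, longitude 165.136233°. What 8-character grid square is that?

RB20np67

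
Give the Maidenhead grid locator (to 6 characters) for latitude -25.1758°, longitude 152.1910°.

Add 180° to longitude and 90° to latitude: 332.1910, 64.8242.
Field (20°×10°, letters A–R): lon ⌊332.1910/20⌋ = 16 → Q; lat ⌊64.8242/10⌋ = 6 → G.
Square (2°×1°, digits 0–9): lon ⌊12.1910/2⌋ = 6; lat ⌊4.8242/1⌋ = 4.
Subsquare (5′×2.5′, letters a–x): lon ⌊0.1910/0.0833333⌋ = 2 → c; lat ⌊0.8242/0.0416667⌋ = 19 → t.

QG64ct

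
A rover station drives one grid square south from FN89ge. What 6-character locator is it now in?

FN89gd

Latitude subsquare e = 4; −1 → 3 = d.
The longitude characters are unchanged.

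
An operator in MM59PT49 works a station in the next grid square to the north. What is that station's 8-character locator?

Latitude extended square 9; +1 → 10, wraps to 0, carry into subsquare.
Latitude subsquare t = 19; +1 → 20 = u.
The longitude characters are unchanged.

MM59pu40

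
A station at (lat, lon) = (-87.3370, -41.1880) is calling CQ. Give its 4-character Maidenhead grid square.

Add 180° to longitude and 90° to latitude: 138.81, 2.66.
Field: 138.81/20 → 6 → G, 2.66/10 → 0 → A; chars GA.
Square: 18.81/2 → 9, 2.66/1 → 2; chars 92.

GA92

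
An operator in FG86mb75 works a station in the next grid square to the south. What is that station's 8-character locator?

FG86mb74

Latitude extended square 5; −1 → 4.
The longitude characters are unchanged.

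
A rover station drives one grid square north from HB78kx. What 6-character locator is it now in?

HB79ka

Latitude subsquare x = 23; +1 → 24, wraps to 0 = a, carry into square.
Latitude square 8; +1 → 9.
The longitude characters are unchanged.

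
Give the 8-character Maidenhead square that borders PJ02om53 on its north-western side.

PJ02om44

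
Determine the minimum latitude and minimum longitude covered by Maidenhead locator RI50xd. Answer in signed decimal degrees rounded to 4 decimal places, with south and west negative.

-9.8750, 171.9167

Field R=17, I=8: +17·20° lon, +8·10° lat → SW at lon 160°, lat -10°.
Square 5, 0: +5·2° lon, +0·1° lat → SW at lon 170°, lat -10°.
Subsquare x=23, d=3: +23·0.0833333° lon, +3·0.0416667° lat → SW at lon 171.917°, lat -9.875°.
latitude -9.8750, longitude 171.9167.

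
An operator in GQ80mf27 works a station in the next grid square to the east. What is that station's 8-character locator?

GQ80mf37

Longitude extended square 2; +1 → 3.
The latitude characters are unchanged.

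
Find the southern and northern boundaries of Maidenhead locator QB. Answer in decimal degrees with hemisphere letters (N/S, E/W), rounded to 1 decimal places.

Field Q=16, B=1: +16·20° lon, +1·10° lat → SW at lon 140°, lat -80°.
Cell spans 20° lon × 10° lat.
south 80.0° S, north 70.0° S.

80.0° S, 70.0° S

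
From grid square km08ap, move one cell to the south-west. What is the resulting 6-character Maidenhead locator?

Longitude subsquare a = 0; −1 → -1, wraps to 23 = x, carry into square.
Longitude square 0; −1 → -1, wraps to 9, carry into field.
Longitude field K = 10; −1 → 9 = J.
Latitude subsquare p = 15; −1 → 14 = o.

JM98xo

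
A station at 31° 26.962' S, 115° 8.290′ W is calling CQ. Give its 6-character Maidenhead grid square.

DF28kn

Add 180° to longitude and 90° to latitude: 64.8618, 58.5506.
Field (20°×10°, letters A–R): 64.8618/20 → 3 → D, 58.5506/10 → 5 → F; chars DF.
Square (2°×1°, digits 0–9): 4.8618/2 → 2, 8.5506/1 → 8; chars 28.
Subsquare (5′×2.5′, letters a–x): 0.8618/0.0833333 → 10 → k, 0.5506/0.0416667 → 13 → n; chars kn.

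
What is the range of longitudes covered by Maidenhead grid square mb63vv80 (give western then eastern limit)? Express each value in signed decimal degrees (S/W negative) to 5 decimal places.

73.81667, 73.82500

Field M=12, B=1: +12·20° lon, +1·10° lat → SW at lon 60°, lat -80°.
Square 6, 3: +6·2° lon, +3·1° lat → SW at lon 72°, lat -77°.
Subsquare v=21, v=21: +21·0.0833333° lon, +21·0.0416667° lat → SW at lon 73.75°, lat -76.125°.
Extended square 8, 0: +8·0.00833333° lon, +0·0.00416667° lat → SW at lon 73.8167°, lat -76.125°.
Cell spans 0.00833333° lon × 0.00416667° lat.
west 73.81667, east 73.82500.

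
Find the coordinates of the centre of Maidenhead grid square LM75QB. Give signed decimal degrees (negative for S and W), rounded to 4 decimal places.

Field L=11, M=12: +11·20° lon, +12·10° lat → SW at lon 40°, lat 30°.
Square 7, 5: +7·2° lon, +5·1° lat → SW at lon 54°, lat 35°.
Subsquare q=16, b=1: +16·0.0833333° lon, +1·0.0416667° lat → SW at lon 55.3333°, lat 35.0417°.
Cell spans 0.0833333° lon × 0.0416667° lat. Centre is SW corner plus half of each.
latitude 35.0625, longitude 55.3750.

35.0625, 55.3750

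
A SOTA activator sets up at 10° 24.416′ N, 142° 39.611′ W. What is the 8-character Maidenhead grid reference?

BK80qj07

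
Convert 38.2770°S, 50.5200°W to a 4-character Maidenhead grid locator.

Add 180° to longitude and 90° to latitude: 129.48, 51.72.
Field: lon ⌊129.48/20⌋ = 6 → G; lat ⌊51.72/10⌋ = 5 → F.
Square: lon ⌊9.48/2⌋ = 4; lat ⌊1.72/1⌋ = 1.

GF41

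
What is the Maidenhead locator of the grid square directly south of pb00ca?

PA09cx

Latitude subsquare a = 0; −1 → -1, wraps to 23 = x, carry into square.
Latitude square 0; −1 → -1, wraps to 9, carry into field.
Latitude field B = 1; −1 → 0 = A.
The longitude characters are unchanged.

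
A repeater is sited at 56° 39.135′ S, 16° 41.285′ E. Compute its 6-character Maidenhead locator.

JD83ii

Add 180° to longitude and 90° to latitude: 196.6881, 33.3477.
Field (20°×10°, letters A–R): lon ⌊196.6881/20⌋ = 9 → J; lat ⌊33.3477/10⌋ = 3 → D.
Square (2°×1°, digits 0–9): lon ⌊16.6881/2⌋ = 8; lat ⌊3.3477/1⌋ = 3.
Subsquare (5′×2.5′, letters a–x): lon ⌊0.6881/0.0833333⌋ = 8 → i; lat ⌊0.3477/0.0416667⌋ = 8 → i.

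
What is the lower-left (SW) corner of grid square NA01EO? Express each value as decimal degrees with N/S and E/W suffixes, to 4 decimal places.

Field N=13, A=0: +13·20° lon, +0·10° lat → SW at lon 80°, lat -90°.
Square 0, 1: +0·2° lon, +1·1° lat → SW at lon 80°, lat -89°.
Subsquare e=4, o=14: +4·0.0833333° lon, +14·0.0416667° lat → SW at lon 80.3333°, lat -88.4167°.
latitude 88.4167° S, longitude 80.3333° E.

88.4167° S, 80.3333° E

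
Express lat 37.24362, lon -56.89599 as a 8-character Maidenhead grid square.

GM17nf28

Shift to the Maidenhead origin (180°W, 90°S): lon 123.10401, lat 127.24362.
Field: lon ⌊123.10401/20⌋ = 6 → G; lat ⌊127.24362/10⌋ = 12 → M.
Square: lon ⌊3.10401/2⌋ = 1; lat ⌊7.24362/1⌋ = 7.
Subsquare: lon ⌊1.10401/0.0833333⌋ = 13 → n; lat ⌊0.24362/0.0416667⌋ = 5 → f.
Extended square: lon ⌊0.02068/0.00833333⌋ = 2; lat ⌊0.03529/0.00416667⌋ = 8.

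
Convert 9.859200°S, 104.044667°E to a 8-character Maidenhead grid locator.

OI20ad53

Offset from 180°W / 90°S: lon 284.04467°, lat 80.14080°.
Field: lon ⌊284.04467/20⌋ = 14 → O; lat ⌊80.14080/10⌋ = 8 → I.
Square: lon ⌊4.04467/2⌋ = 2; lat ⌊0.14080/1⌋ = 0.
Subsquare: lon ⌊0.04467/0.0833333⌋ = 0 → a; lat ⌊0.14080/0.0416667⌋ = 3 → d.
Extended square: lon ⌊0.04467/0.00833333⌋ = 5; lat ⌊0.01580/0.00416667⌋ = 3.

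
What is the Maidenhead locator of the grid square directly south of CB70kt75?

Latitude extended square 5; −1 → 4.
The longitude characters are unchanged.

CB70kt74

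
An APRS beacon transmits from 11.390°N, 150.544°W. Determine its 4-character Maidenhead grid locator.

Offset from 180°W / 90°S: lon 29.46°, lat 101.39°.
Field: 29.46/20 → 1 → B, 101.39/10 → 10 → K; chars BK.
Square: 9.46/2 → 4, 1.39/1 → 1; chars 41.

BK41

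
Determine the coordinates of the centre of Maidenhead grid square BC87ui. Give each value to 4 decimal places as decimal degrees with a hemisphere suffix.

62.6458° S, 142.2917° W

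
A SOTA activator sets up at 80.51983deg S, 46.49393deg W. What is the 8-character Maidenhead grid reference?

GA69sl05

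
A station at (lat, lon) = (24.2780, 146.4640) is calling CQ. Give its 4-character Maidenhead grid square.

Offset from 180°W / 90°S: lon 326.46°, lat 114.28°.
Field: 326.46/20 → 16 → Q, 114.28/10 → 11 → L; chars QL.
Square: 6.46/2 → 3, 4.28/1 → 4; chars 34.

QL34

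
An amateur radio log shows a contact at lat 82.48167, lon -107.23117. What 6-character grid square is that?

Shift to the Maidenhead origin (180°W, 90°S): lon 72.7688, lat 172.4817.
Field: 72.7688/20 → 3 → D, 172.4817/10 → 17 → R; chars DR.
Square: 12.7688/2 → 6, 2.4817/1 → 2; chars 62.
Subsquare: 0.7688/0.0833333 → 9 → j, 0.4817/0.0416667 → 11 → l; chars jl.

DR62jl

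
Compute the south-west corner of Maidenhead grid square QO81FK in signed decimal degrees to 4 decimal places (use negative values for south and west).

Field Q=16, O=14: +16·20° lon, +14·10° lat → SW at lon 140°, lat 50°.
Square 8, 1: +8·2° lon, +1·1° lat → SW at lon 156°, lat 51°.
Subsquare f=5, k=10: +5·0.0833333° lon, +10·0.0416667° lat → SW at lon 156.417°, lat 51.4167°.
latitude 51.4167, longitude 156.4167.

51.4167, 156.4167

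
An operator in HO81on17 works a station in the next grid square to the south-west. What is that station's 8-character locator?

HO81on06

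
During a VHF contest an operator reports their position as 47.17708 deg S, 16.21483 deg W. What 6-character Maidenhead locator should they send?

IE12vt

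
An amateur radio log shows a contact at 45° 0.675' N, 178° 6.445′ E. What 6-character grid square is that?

RN95ba

Offset from 180°W / 90°S: lon 358.1074°, lat 135.0112°.
Field: lon ⌊358.1074/20⌋ = 17 → R; lat ⌊135.0112/10⌋ = 13 → N.
Square: lon ⌊18.1074/2⌋ = 9; lat ⌊5.0112/1⌋ = 5.
Subsquare: lon ⌊0.1074/0.0833333⌋ = 1 → b; lat ⌊0.0112/0.0416667⌋ = 0 → a.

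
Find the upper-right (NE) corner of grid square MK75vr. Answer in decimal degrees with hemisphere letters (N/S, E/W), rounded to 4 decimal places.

Field M=12, K=10: +12·20° lon, +10·10° lat → SW at lon 60°, lat 10°.
Square 7, 5: +7·2° lon, +5·1° lat → SW at lon 74°, lat 15°.
Subsquare v=21, r=17: +21·0.0833333° lon, +17·0.0416667° lat → SW at lon 75.75°, lat 15.7083°.
Cell spans 0.0833333° lon × 0.0416667° lat. NE corner is SW corner plus one full cell.
latitude 15.7500° N, longitude 75.8333° E.

15.7500° N, 75.8333° E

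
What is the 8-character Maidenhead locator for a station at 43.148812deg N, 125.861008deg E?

Shift to the Maidenhead origin (180°W, 90°S): lon 305.86101, lat 133.14881.
Field (20°×10°, letters A–R): 305.86101/20 → 15 → P, 133.14881/10 → 13 → N; chars PN.
Square (2°×1°, digits 0–9): 5.86101/2 → 2, 3.14881/1 → 3; chars 23.
Subsquare (5′×2.5′, letters a–x): 1.86101/0.0833333 → 22 → w, 0.14881/0.0416667 → 3 → d; chars wd.
Extended square (30″×15″, digits 0–9): 0.02767/0.00833333 → 3, 0.02381/0.00416667 → 5; chars 35.

PN23wd35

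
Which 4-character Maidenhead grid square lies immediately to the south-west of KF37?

Longitude square 3; −1 → 2.
Latitude square 7; −1 → 6.

KF26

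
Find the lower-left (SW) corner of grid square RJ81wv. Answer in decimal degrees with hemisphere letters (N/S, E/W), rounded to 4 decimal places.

Field R=17, J=9: +17·20° lon, +9·10° lat → SW at lon 160°, lat 0°.
Square 8, 1: +8·2° lon, +1·1° lat → SW at lon 176°, lat 1°.
Subsquare w=22, v=21: +22·0.0833333° lon, +21·0.0416667° lat → SW at lon 177.833°, lat 1.875°.
latitude 1.8750° N, longitude 177.8333° E.

1.8750° N, 177.8333° E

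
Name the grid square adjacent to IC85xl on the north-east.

IC95am

Longitude subsquare x = 23; +1 → 24, wraps to 0 = a, carry into square.
Longitude square 8; +1 → 9.
Latitude subsquare l = 11; +1 → 12 = m.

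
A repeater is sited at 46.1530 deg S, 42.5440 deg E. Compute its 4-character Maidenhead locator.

LE13

Shift to the Maidenhead origin (180°W, 90°S): lon 222.54, lat 43.85.
Field: lon ⌊222.54/20⌋ = 11 → L; lat ⌊43.85/10⌋ = 4 → E.
Square: lon ⌊2.54/2⌋ = 1; lat ⌊3.85/1⌋ = 3.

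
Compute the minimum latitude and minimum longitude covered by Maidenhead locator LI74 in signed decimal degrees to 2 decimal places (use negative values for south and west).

Field L=11, I=8: +11·20° lon, +8·10° lat → SW at lon 40°, lat -10°.
Square 7, 4: +7·2° lon, +4·1° lat → SW at lon 54°, lat -6°.
latitude -6.00, longitude 54.00.

-6.00, 54.00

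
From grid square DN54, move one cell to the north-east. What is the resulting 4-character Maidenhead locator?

DN65

Longitude square 5; +1 → 6.
Latitude square 4; +1 → 5.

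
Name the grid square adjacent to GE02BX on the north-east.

Longitude subsquare b = 1; +1 → 2 = c.
Latitude subsquare x = 23; +1 → 24, wraps to 0 = a, carry into square.
Latitude square 2; +1 → 3.

GE03ca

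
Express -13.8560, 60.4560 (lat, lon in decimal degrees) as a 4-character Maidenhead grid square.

MH06

Shift to the Maidenhead origin (180°W, 90°S): lon 240.46, lat 76.14.
Field (20°×10°, letters A–R): 240.46/20 → 12 → M, 76.14/10 → 7 → H; chars MH.
Square (2°×1°, digits 0–9): 0.46/2 → 0, 6.14/1 → 6; chars 06.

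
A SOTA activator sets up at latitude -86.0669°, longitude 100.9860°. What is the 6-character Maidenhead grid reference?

Shift to the Maidenhead origin (180°W, 90°S): lon 280.9860, lat 3.9331.
Field: lon ⌊280.9860/20⌋ = 14 → O; lat ⌊3.9331/10⌋ = 0 → A.
Square: lon ⌊0.9860/2⌋ = 0; lat ⌊3.9331/1⌋ = 3.
Subsquare: lon ⌊0.9860/0.0833333⌋ = 11 → l; lat ⌊0.9331/0.0416667⌋ = 22 → w.

OA03lw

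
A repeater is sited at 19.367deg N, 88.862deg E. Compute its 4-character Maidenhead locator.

Offset from 180°W / 90°S: lon 268.86°, lat 109.37°.
Field (20°×10°, letters A–R): lon ⌊268.86/20⌋ = 13 → N; lat ⌊109.37/10⌋ = 10 → K.
Square (2°×1°, digits 0–9): lon ⌊8.86/2⌋ = 4; lat ⌊9.37/1⌋ = 9.

NK49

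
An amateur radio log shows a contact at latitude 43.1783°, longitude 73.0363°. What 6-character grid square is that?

Shift to the Maidenhead origin (180°W, 90°S): lon 253.0363, lat 133.1783.
Field (20°×10°, letters A–R): lon ⌊253.0363/20⌋ = 12 → M; lat ⌊133.1783/10⌋ = 13 → N.
Square (2°×1°, digits 0–9): lon ⌊13.0363/2⌋ = 6; lat ⌊3.1783/1⌋ = 3.
Subsquare (5′×2.5′, letters a–x): lon ⌊1.0363/0.0833333⌋ = 12 → m; lat ⌊0.1783/0.0416667⌋ = 4 → e.

MN63me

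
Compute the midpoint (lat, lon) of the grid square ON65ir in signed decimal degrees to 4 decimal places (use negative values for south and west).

45.7292, 112.7083

Field O=14, N=13: +14·20° lon, +13·10° lat → SW at lon 100°, lat 40°.
Square 6, 5: +6·2° lon, +5·1° lat → SW at lon 112°, lat 45°.
Subsquare i=8, r=17: +8·0.0833333° lon, +17·0.0416667° lat → SW at lon 112.667°, lat 45.7083°.
Cell spans 0.0833333° lon × 0.0416667° lat. Centre is SW corner plus half of each.
latitude 45.7292, longitude 112.7083.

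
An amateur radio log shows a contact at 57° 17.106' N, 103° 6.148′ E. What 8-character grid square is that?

Shift to the Maidenhead origin (180°W, 90°S): lon 283.10247, lat 147.28510.
Field: 283.10247/20 → 14 → O, 147.28510/10 → 14 → O; chars OO.
Square: 3.10247/2 → 1, 7.28510/1 → 7; chars 17.
Subsquare: 1.10247/0.0833333 → 13 → n, 0.28510/0.0416667 → 6 → g; chars ng.
Extended square: 0.01913/0.00833333 → 2, 0.03510/0.00416667 → 8; chars 28.

OO17ng28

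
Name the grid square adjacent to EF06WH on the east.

EF06xh

Longitude subsquare w = 22; +1 → 23 = x.
The latitude characters are unchanged.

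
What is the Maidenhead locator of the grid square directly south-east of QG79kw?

QG79lv

Longitude subsquare k = 10; +1 → 11 = l.
Latitude subsquare w = 22; −1 → 21 = v.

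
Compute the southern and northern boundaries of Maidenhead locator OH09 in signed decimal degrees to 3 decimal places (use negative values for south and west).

-11.000, -10.000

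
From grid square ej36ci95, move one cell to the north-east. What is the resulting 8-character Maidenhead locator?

Longitude extended square 9; +1 → 10, wraps to 0, carry into subsquare.
Longitude subsquare c = 2; +1 → 3 = d.
Latitude extended square 5; +1 → 6.

EJ36di06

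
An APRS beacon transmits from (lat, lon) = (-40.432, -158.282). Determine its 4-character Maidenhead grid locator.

BE09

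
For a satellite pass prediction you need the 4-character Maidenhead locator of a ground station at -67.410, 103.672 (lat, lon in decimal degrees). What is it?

OC12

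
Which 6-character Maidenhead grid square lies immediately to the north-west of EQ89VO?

EQ89up

Longitude subsquare v = 21; −1 → 20 = u.
Latitude subsquare o = 14; +1 → 15 = p.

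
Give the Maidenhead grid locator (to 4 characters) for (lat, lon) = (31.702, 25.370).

KM21

Add 180° to longitude and 90° to latitude: 205.37, 121.70.
Field (20°×10°, letters A–R): lon ⌊205.37/20⌋ = 10 → K; lat ⌊121.70/10⌋ = 12 → M.
Square (2°×1°, digits 0–9): lon ⌊5.37/2⌋ = 2; lat ⌊1.70/1⌋ = 1.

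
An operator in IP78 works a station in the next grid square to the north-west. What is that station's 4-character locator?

IP69

Longitude square 7; −1 → 6.
Latitude square 8; +1 → 9.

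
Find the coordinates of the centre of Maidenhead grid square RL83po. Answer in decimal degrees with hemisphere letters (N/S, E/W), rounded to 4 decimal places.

Field R=17, L=11: +17·20° lon, +11·10° lat → SW at lon 160°, lat 20°.
Square 8, 3: +8·2° lon, +3·1° lat → SW at lon 176°, lat 23°.
Subsquare p=15, o=14: +15·0.0833333° lon, +14·0.0416667° lat → SW at lon 177.25°, lat 23.5833°.
Cell spans 0.0833333° lon × 0.0416667° lat. Centre is SW corner plus half of each.
latitude 23.6042° N, longitude 177.2917° E.

23.6042° N, 177.2917° E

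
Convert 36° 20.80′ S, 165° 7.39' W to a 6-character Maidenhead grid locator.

AF73kp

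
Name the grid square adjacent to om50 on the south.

OL59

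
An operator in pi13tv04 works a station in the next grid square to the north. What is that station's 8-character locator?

PI13tv05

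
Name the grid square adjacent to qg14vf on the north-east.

QG14wg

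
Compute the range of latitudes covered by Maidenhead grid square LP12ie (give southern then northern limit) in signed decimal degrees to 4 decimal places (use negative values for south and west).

62.1667, 62.2083

Field L=11, P=15: +11·20° lon, +15·10° lat → SW at lon 40°, lat 60°.
Square 1, 2: +1·2° lon, +2·1° lat → SW at lon 42°, lat 62°.
Subsquare i=8, e=4: +8·0.0833333° lon, +4·0.0416667° lat → SW at lon 42.6667°, lat 62.1667°.
Cell spans 0.0833333° lon × 0.0416667° lat.
south 62.1667, north 62.2083.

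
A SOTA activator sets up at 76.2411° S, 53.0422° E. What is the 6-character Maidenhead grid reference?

Shift to the Maidenhead origin (180°W, 90°S): lon 233.0422, lat 13.7589.
Field: lon ⌊233.0422/20⌋ = 11 → L; lat ⌊13.7589/10⌋ = 1 → B.
Square: lon ⌊13.0422/2⌋ = 6; lat ⌊3.7589/1⌋ = 3.
Subsquare: lon ⌊1.0422/0.0833333⌋ = 12 → m; lat ⌊0.7589/0.0416667⌋ = 18 → s.

LB63ms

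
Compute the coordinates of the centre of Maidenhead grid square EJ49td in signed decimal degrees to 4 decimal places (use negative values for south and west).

Field E=4, J=9: +4·20° lon, +9·10° lat → SW at lon -100°, lat 0°.
Square 4, 9: +4·2° lon, +9·1° lat → SW at lon -92°, lat 9°.
Subsquare t=19, d=3: +19·0.0833333° lon, +3·0.0416667° lat → SW at lon -90.4167°, lat 9.125°.
Cell spans 0.0833333° lon × 0.0416667° lat. Centre is SW corner plus half of each.
latitude 9.1458, longitude -90.3750.

9.1458, -90.3750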